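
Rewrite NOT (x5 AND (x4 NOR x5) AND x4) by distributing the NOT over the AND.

NOT x5 OR NOT (x4 NOR x5) OR NOT x4
De Morgan's: NOT(AND of terms) = OR of negations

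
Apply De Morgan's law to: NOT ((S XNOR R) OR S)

NOT (S XNOR R) AND NOT S
De Morgan's: NOT(OR of terms) = AND of negations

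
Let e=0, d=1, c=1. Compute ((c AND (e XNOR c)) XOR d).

Substituting: ((1 AND (0 XNOR 1)) XOR 1)
= 1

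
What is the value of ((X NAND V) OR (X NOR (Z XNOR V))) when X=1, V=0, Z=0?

Substituting: ((1 NAND 0) OR (1 NOR (0 XNOR 0)))
= 1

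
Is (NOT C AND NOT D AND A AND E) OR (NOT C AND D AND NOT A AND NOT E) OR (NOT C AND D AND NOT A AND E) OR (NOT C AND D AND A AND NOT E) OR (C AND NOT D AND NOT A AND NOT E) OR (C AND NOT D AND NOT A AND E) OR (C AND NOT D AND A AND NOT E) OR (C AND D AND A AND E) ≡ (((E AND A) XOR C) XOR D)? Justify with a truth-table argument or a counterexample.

Yes, they are equivalent — the two output columns agree on all 16 assignments:
C | D | A | E | Expression 1 | Expression 2
-------------------------------------------
0 | 0 | 0 | 0 | 0 | 0
0 | 0 | 0 | 1 | 0 | 0
0 | 0 | 1 | 0 | 0 | 0
0 | 0 | 1 | 1 | 1 | 1
0 | 1 | 0 | 0 | 1 | 1
0 | 1 | 0 | 1 | 1 | 1
0 | 1 | 1 | 0 | 1 | 1
0 | 1 | 1 | 1 | 0 | 0
1 | 0 | 0 | 0 | 1 | 1
1 | 0 | 0 | 1 | 1 | 1
1 | 0 | 1 | 0 | 1 | 1
1 | 0 | 1 | 1 | 0 | 0
1 | 1 | 0 | 0 | 0 | 0
1 | 1 | 0 | 1 | 0 | 0
1 | 1 | 1 | 0 | 0 | 0
1 | 1 | 1 | 1 | 1 | 1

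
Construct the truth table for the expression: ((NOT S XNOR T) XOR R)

R | S | T | Output
------------------
0 | 0 | 0 | 0
0 | 0 | 1 | 1
0 | 1 | 0 | 1
0 | 1 | 1 | 0
1 | 0 | 0 | 1
1 | 0 | 1 | 0
1 | 1 | 0 | 0
1 | 1 | 1 | 1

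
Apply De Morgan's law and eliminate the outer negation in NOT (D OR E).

NOT D AND NOT E
De Morgan's: NOT(OR of terms) = AND of negations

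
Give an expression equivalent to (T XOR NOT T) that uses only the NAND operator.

((T NAND (T NAND (T NAND T))) NAND ((T NAND T) NAND (T NAND (T NAND T))))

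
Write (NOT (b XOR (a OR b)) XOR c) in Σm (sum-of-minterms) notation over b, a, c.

Σm(0, 3, 4, 6) = (NOT b AND NOT a AND NOT c) OR (NOT b AND a AND c) OR (b AND NOT a AND NOT c) OR (b AND a AND NOT c)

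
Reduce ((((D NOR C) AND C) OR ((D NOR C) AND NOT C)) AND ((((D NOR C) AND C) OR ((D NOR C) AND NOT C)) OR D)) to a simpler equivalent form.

By absorption (E AND (E OR v) = E) then distribution ((E AND v) OR (E AND NOT v) = E):
= (D NOR C)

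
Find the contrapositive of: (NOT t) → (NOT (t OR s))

Contrapositive: (t OR s) → t
Note: A statement and its contrapositive are logically equivalent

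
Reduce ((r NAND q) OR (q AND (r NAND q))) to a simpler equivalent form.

By absorption (E OR (E AND v) = E):
= (r NAND q)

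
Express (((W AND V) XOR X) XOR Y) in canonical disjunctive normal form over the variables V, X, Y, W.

(NOT V AND NOT X AND Y AND NOT W) OR (NOT V AND NOT X AND Y AND W) OR (NOT V AND X AND NOT Y AND NOT W) OR (NOT V AND X AND NOT Y AND W) OR (V AND NOT X AND NOT Y AND W) OR (V AND NOT X AND Y AND NOT W) OR (V AND X AND NOT Y AND NOT W) OR (V AND X AND Y AND W)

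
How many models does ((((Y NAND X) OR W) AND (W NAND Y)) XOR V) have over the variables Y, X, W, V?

Satisfying assignments: (0,0,0,0), (0,0,1,0), (0,1,0,0), (0,1,1,0), (1,0,0,0), (1,0,1,1), (1,1,0,1), (1,1,1,1)
Count: 8 out of 16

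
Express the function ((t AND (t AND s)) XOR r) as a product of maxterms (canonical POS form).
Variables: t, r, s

ΠM(0, 1, 4, 7) = (t OR r OR s) AND (t OR r OR NOT s) AND (NOT t OR r OR s) AND (NOT t OR NOT r OR NOT s)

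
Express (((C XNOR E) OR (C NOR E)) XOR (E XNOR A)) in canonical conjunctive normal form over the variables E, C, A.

(E OR C OR A) AND (E OR NOT C OR NOT A) AND (NOT E OR C OR A) AND (NOT E OR NOT C OR NOT A)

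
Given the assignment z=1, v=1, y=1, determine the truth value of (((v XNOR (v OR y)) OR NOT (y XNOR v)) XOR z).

Substituting: (((1 XNOR (1 OR 1)) OR NOT (1 XNOR 1)) XOR 1)
= 0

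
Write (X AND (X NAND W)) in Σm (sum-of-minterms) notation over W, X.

Σm(1) = (NOT W AND X)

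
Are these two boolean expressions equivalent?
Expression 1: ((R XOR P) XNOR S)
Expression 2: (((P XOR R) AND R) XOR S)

No. Counterexample: with P=0, S=0, R=0, Expression 1 = 1 but Expression 2 = 0.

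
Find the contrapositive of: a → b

Contrapositive: NOT b → NOT a
Note: A statement and its contrapositive are logically equivalent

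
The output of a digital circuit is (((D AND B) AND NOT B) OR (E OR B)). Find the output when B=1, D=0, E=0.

Substituting: (((0 AND 1) AND NOT 1) OR (0 OR 1))
= 1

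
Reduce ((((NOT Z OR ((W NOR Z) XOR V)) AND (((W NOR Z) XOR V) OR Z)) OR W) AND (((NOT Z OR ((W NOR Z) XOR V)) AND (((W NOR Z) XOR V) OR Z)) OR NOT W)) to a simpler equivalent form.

By distribution ((E OR v) AND (E OR NOT v) = E) then distribution ((E OR v) AND (E OR NOT v) = E):
= ((W NOR Z) XOR V)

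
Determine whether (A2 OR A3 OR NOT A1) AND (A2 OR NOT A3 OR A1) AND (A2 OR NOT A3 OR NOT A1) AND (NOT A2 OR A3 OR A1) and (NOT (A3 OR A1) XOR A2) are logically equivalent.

Yes, they are equivalent — the two output columns agree on all 8 assignments:
A2 | A3 | A1 | Expression 1 | Expression 2
------------------------------------------
0 | 0 | 0 | 1 | 1
0 | 0 | 1 | 0 | 0
0 | 1 | 0 | 0 | 0
0 | 1 | 1 | 0 | 0
1 | 0 | 0 | 0 | 0
1 | 0 | 1 | 1 | 1
1 | 1 | 0 | 1 | 1
1 | 1 | 1 | 1 | 1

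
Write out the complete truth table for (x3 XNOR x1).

x3 | x1 | Output
----------------
0 | 0 | 1
0 | 1 | 0
1 | 0 | 0
1 | 1 | 1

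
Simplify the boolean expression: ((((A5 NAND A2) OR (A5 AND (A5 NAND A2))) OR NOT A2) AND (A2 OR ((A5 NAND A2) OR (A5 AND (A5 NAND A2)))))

By distribution ((E OR v) AND (E OR NOT v) = E) then absorption (E OR (E AND v) = E):
= (A5 NAND A2)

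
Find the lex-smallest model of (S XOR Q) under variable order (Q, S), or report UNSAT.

Q=0, S=1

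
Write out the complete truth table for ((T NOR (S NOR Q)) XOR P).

T | S | P | Q | Output
----------------------
0 | 0 | 0 | 0 | 0
0 | 0 | 0 | 1 | 1
0 | 0 | 1 | 0 | 1
0 | 0 | 1 | 1 | 0
0 | 1 | 0 | 0 | 1
0 | 1 | 0 | 1 | 1
0 | 1 | 1 | 0 | 0
0 | 1 | 1 | 1 | 0
1 | 0 | 0 | 0 | 0
1 | 0 | 0 | 1 | 0
1 | 0 | 1 | 0 | 1
1 | 0 | 1 | 1 | 1
1 | 1 | 0 | 0 | 0
1 | 1 | 0 | 1 | 0
1 | 1 | 1 | 0 | 1
1 | 1 | 1 | 1 | 1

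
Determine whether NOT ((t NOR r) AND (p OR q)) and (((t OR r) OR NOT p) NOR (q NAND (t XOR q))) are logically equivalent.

No. Counterexample: with r=0, q=0, p=0, t=0, Expression 1 = 1 but Expression 2 = 0.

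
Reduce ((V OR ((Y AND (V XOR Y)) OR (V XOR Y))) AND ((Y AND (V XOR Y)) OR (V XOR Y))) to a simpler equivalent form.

By absorption (E AND (E OR v) = E) then absorption (E OR (E AND v) = E):
= (V XOR Y)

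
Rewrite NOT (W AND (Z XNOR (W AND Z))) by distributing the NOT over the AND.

NOT W OR NOT (Z XNOR (W AND Z))
De Morgan's: NOT(AND of terms) = OR of negations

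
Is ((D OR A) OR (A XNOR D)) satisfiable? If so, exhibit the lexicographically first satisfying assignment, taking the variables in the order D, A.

D=0, A=0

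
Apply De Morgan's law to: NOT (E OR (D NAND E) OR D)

NOT E AND NOT (D NAND E) AND NOT D
De Morgan's: NOT(OR of terms) = AND of negations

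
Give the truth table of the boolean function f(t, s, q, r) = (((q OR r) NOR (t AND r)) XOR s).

t | s | q | r | Output
----------------------
0 | 0 | 0 | 0 | 1
0 | 0 | 0 | 1 | 0
0 | 0 | 1 | 0 | 0
0 | 0 | 1 | 1 | 0
0 | 1 | 0 | 0 | 0
0 | 1 | 0 | 1 | 1
0 | 1 | 1 | 0 | 1
0 | 1 | 1 | 1 | 1
1 | 0 | 0 | 0 | 1
1 | 0 | 0 | 1 | 0
1 | 0 | 1 | 0 | 0
1 | 0 | 1 | 1 | 0
1 | 1 | 0 | 0 | 0
1 | 1 | 0 | 1 | 1
1 | 1 | 1 | 0 | 1
1 | 1 | 1 | 1 | 1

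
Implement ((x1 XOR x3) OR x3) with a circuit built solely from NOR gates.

((((((x1 NOR x3) NOR (x1 NOR x3)) NOR ((x1 NOR x3) NOR (x1 NOR x3))) NOR ((((x1 NOR x1) NOR (x3 NOR x3)) NOR ((x1 NOR x1) NOR (x3 NOR x3))) NOR (((x1 NOR x1) NOR (x3 NOR x3)) NOR ((x1 NOR x1) NOR (x3 NOR x3))))) NOR x3) NOR (((((x1 NOR x3) NOR (x1 NOR x3)) NOR ((x1 NOR x3) NOR (x1 NOR x3))) NOR ((((x1 NOR x1) NOR (x3 NOR x3)) NOR ((x1 NOR x1) NOR (x3 NOR x3))) NOR (((x1 NOR x1) NOR (x3 NOR x3)) NOR ((x1 NOR x1) NOR (x3 NOR x3))))) NOR x3))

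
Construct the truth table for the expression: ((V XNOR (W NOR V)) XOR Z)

W | Z | V | Output
------------------
0 | 0 | 0 | 0
0 | 0 | 1 | 0
0 | 1 | 0 | 1
0 | 1 | 1 | 1
1 | 0 | 0 | 1
1 | 0 | 1 | 0
1 | 1 | 0 | 0
1 | 1 | 1 | 1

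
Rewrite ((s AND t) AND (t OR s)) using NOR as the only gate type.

((((s NOR s) NOR (t NOR t)) NOR ((s NOR s) NOR (t NOR t))) NOR (((t NOR s) NOR (t NOR s)) NOR ((t NOR s) NOR (t NOR s))))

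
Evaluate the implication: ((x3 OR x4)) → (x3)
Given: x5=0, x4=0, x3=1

Antecedent ((x3 OR x4)) = 1; consequent (x3) = 1.
1 → 1 = 1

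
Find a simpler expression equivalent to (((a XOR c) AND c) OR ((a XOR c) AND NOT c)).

By distribution ((E AND v) OR (E AND NOT v) = E):
= (a XOR c)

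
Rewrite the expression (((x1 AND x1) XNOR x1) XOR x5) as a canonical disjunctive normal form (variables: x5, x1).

(NOT x5 AND NOT x1) OR (NOT x5 AND x1)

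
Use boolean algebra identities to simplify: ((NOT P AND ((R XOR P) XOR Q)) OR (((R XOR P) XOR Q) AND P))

By distribution ((E AND v) OR (E AND NOT v) = E):
= ((R XOR P) XOR Q)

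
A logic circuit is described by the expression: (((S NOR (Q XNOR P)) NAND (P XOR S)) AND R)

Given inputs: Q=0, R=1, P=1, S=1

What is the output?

Substituting: (((1 NOR (0 XNOR 1)) NAND (1 XOR 1)) AND 1)
= 1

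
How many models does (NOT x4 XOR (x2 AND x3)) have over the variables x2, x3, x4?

Satisfying assignments: (0,0,0), (0,1,0), (1,0,0), (1,1,1)
Count: 4 out of 8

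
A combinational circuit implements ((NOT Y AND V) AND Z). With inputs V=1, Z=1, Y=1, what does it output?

Substituting: ((NOT 1 AND 1) AND 1)
= 0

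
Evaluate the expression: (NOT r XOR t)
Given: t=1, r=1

Substituting: (NOT 1 XOR 1)
= 1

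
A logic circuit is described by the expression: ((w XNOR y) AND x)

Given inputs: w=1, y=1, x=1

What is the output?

Substituting: ((1 XNOR 1) AND 1)
= 1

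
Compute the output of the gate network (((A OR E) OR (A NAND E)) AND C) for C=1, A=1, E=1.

Substituting: (((1 OR 1) OR (1 NAND 1)) AND 1)
= 1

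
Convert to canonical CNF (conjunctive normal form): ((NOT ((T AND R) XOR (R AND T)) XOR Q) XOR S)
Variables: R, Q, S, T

(R OR Q OR NOT S OR T) AND (R OR Q OR NOT S OR NOT T) AND (R OR NOT Q OR S OR T) AND (R OR NOT Q OR S OR NOT T) AND (NOT R OR Q OR NOT S OR T) AND (NOT R OR Q OR NOT S OR NOT T) AND (NOT R OR NOT Q OR S OR T) AND (NOT R OR NOT Q OR S OR NOT T)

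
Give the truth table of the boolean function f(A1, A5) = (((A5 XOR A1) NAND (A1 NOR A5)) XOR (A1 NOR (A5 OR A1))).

A1 | A5 | Output
----------------
0 | 0 | 0
0 | 1 | 1
1 | 0 | 1
1 | 1 | 1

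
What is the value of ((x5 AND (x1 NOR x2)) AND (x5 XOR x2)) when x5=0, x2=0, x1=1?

Substituting: ((0 AND (1 NOR 0)) AND (0 XOR 0))
= 0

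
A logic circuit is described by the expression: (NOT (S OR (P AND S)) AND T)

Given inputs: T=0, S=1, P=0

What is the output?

Substituting: (NOT (1 OR (0 AND 1)) AND 0)
= 0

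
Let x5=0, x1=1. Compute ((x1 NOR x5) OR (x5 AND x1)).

Substituting: ((1 NOR 0) OR (0 AND 1))
= 0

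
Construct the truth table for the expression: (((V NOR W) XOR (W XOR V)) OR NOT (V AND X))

X | V | W | Output
------------------
0 | 0 | 0 | 1
0 | 0 | 1 | 1
0 | 1 | 0 | 1
0 | 1 | 1 | 1
1 | 0 | 0 | 1
1 | 0 | 1 | 1
1 | 1 | 0 | 1
1 | 1 | 1 | 0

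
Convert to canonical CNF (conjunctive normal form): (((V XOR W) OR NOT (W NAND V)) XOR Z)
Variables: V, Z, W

(V OR Z OR W) AND (V OR NOT Z OR NOT W) AND (NOT V OR NOT Z OR W) AND (NOT V OR NOT Z OR NOT W)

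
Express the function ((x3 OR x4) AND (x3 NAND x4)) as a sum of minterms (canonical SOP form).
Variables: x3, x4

Σm(1, 2) = (NOT x3 AND x4) OR (x3 AND NOT x4)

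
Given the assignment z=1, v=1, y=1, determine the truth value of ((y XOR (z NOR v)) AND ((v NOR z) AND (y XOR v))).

Substituting: ((1 XOR (1 NOR 1)) AND ((1 NOR 1) AND (1 XOR 1)))
= 0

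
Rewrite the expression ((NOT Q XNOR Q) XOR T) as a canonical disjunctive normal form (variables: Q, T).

(NOT Q AND T) OR (Q AND T)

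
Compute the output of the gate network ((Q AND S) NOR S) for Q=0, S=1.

Substituting: ((0 AND 1) NOR 1)
= 0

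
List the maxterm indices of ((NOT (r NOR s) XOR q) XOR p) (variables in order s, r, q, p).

ΠM(0, 3, 5, 6, 9, 10, 13, 14) = (s OR r OR q OR p) AND (s OR r OR NOT q OR NOT p) AND (s OR NOT r OR q OR NOT p) AND (s OR NOT r OR NOT q OR p) AND (NOT s OR r OR q OR NOT p) AND (NOT s OR r OR NOT q OR p) AND (NOT s OR NOT r OR q OR NOT p) AND (NOT s OR NOT r OR NOT q OR p)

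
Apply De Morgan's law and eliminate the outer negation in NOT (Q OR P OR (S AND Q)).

NOT Q AND NOT P AND NOT (S AND Q)
De Morgan's: NOT(OR of terms) = AND of negations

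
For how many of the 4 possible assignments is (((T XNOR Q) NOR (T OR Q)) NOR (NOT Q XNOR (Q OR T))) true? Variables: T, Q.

Satisfying assignments: (0,0), (0,1), (1,1)
Count: 3 out of 4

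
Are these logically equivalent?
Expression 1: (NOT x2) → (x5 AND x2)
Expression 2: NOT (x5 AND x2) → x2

Yes, Contrapositive is always equivalent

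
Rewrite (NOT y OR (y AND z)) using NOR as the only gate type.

(((y NOR y) NOR ((y NOR y) NOR (z NOR z))) NOR ((y NOR y) NOR ((y NOR y) NOR (z NOR z))))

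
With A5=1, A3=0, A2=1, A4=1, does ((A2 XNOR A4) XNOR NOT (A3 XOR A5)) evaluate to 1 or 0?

Substituting: ((1 XNOR 1) XNOR NOT (0 XOR 1))
= 0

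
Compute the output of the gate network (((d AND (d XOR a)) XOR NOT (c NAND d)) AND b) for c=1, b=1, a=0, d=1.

Substituting: (((1 AND (1 XOR 0)) XOR NOT (1 NAND 1)) AND 1)
= 0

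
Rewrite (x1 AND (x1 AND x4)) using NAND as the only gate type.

((x1 NAND ((x1 NAND x4) NAND (x1 NAND x4))) NAND (x1 NAND ((x1 NAND x4) NAND (x1 NAND x4))))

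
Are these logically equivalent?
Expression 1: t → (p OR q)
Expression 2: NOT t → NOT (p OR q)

No, Inverse is not equivalent to original (counterexample: q=0, t=0, p=1)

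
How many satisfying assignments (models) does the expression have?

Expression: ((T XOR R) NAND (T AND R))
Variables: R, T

Satisfying assignments: (0,0), (0,1), (1,0), (1,1)
Count: 4 out of 4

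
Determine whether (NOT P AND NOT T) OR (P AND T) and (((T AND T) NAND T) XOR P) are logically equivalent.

Yes, they are equivalent — the two output columns agree on all 4 assignments:
P | T | Expression 1 | Expression 2
-----------------------------------
0 | 0 | 1 | 1
0 | 1 | 0 | 0
1 | 0 | 0 | 0
1 | 1 | 1 | 1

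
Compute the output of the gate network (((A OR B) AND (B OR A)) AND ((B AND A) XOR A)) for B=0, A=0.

Substituting: (((0 OR 0) AND (0 OR 0)) AND ((0 AND 0) XOR 0))
= 0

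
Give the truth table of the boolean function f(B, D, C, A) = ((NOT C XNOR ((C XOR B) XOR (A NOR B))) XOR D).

B | D | C | A | Output
----------------------
0 | 0 | 0 | 0 | 1
0 | 0 | 0 | 1 | 0
0 | 0 | 1 | 0 | 1
0 | 0 | 1 | 1 | 0
0 | 1 | 0 | 0 | 0
0 | 1 | 0 | 1 | 1
0 | 1 | 1 | 0 | 0
0 | 1 | 1 | 1 | 1
1 | 0 | 0 | 0 | 1
1 | 0 | 0 | 1 | 1
1 | 0 | 1 | 0 | 1
1 | 0 | 1 | 1 | 1
1 | 1 | 0 | 0 | 0
1 | 1 | 0 | 1 | 0
1 | 1 | 1 | 0 | 0
1 | 1 | 1 | 1 | 0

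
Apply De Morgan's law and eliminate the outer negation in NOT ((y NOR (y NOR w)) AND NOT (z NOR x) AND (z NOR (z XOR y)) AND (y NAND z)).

NOT (y NOR (y NOR w)) OR (z NOR x) OR NOT (z NOR (z XOR y)) OR NOT (y NAND z)
De Morgan's: NOT(AND of terms) = OR of negations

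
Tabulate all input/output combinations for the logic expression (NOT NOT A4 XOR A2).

A2 | A4 | Output
----------------
0 | 0 | 0
0 | 1 | 1
1 | 0 | 1
1 | 1 | 0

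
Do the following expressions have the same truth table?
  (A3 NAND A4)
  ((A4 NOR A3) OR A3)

No. Counterexample: with A3=0, A4=1, Expression 1 = 1 but Expression 2 = 0.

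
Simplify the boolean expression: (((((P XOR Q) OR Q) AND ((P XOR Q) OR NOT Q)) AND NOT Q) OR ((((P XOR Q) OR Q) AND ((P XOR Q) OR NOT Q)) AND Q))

By distribution ((E AND v) OR (E AND NOT v) = E) then distribution ((E OR v) AND (E OR NOT v) = E):
= (P XOR Q)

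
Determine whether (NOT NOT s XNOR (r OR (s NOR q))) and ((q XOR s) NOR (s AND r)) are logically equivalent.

No. Counterexample: with s=0, q=0, r=0, Expression 1 = 0 but Expression 2 = 1.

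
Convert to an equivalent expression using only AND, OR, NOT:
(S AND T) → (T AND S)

NOT (S AND T) OR (T AND S)
(Implication elimination: A → B = NOT A OR B)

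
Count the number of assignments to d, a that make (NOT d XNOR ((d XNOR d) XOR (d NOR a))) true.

Satisfying assignments: (0,1)
Count: 1 out of 4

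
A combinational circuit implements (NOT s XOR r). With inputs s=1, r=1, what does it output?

Substituting: (NOT 1 XOR 1)
= 1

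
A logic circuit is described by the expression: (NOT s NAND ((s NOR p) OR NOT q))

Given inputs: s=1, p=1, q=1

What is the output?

Substituting: (NOT 1 NAND ((1 NOR 1) OR NOT 1))
= 1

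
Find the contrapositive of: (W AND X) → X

Contrapositive: NOT X → NOT (W AND X)
Note: A statement and its contrapositive are logically equivalent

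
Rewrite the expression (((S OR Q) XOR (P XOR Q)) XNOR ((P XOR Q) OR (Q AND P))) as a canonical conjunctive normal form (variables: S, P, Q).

(S OR P OR NOT Q) AND (NOT S OR P OR Q) AND (NOT S OR P OR NOT Q) AND (NOT S OR NOT P OR Q)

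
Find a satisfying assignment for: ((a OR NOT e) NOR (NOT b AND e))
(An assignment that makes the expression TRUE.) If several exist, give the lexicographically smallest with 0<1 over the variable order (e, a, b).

e=1, a=0, b=1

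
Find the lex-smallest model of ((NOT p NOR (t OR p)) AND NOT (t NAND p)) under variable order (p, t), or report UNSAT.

UNSATISFIABLE - no assignment makes this expression true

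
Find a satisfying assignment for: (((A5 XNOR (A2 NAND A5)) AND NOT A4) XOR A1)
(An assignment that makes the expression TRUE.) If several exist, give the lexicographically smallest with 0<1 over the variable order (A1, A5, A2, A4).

A1=0, A5=1, A2=0, A4=0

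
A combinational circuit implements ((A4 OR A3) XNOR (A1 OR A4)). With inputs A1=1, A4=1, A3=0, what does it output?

Substituting: ((1 OR 0) XNOR (1 OR 1))
= 1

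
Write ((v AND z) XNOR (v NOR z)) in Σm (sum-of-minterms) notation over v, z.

Σm(1, 2) = (NOT v AND z) OR (v AND NOT z)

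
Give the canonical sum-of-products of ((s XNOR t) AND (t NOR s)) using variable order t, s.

Σm(0) = (NOT t AND NOT s)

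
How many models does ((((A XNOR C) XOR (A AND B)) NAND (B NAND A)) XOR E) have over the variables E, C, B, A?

Satisfying assignments: (0,0,0,1), (0,0,1,1), (0,1,0,0), (0,1,1,0), (0,1,1,1), (1,0,0,0), (1,0,1,0), (1,1,0,1)
Count: 8 out of 16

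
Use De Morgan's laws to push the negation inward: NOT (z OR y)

NOT z AND NOT y
De Morgan's: NOT(OR of terms) = AND of negations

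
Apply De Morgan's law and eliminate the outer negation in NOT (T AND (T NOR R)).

NOT T OR NOT (T NOR R)
De Morgan's: NOT(AND of terms) = OR of negations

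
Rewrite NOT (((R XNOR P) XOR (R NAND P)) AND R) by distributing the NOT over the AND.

NOT ((R XNOR P) XOR (R NAND P)) OR NOT R
De Morgan's: NOT(AND of terms) = OR of negations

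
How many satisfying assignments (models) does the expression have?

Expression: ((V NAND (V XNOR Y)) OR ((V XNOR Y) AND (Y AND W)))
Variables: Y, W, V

Satisfying assignments: (0,0,0), (0,0,1), (0,1,0), (0,1,1), (1,0,0), (1,1,0), (1,1,1)
Count: 7 out of 8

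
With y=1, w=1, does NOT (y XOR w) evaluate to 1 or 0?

Substituting: NOT (1 XOR 1)
= 1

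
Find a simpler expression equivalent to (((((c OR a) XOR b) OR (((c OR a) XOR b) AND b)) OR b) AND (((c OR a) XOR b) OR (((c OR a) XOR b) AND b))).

By absorption (E AND (E OR v) = E) then absorption (E OR (E AND v) = E):
= ((c OR a) XOR b)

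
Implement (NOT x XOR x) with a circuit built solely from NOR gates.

(((((x NOR x) NOR x) NOR ((x NOR x) NOR x)) NOR (((x NOR x) NOR x) NOR ((x NOR x) NOR x))) NOR (((((x NOR x) NOR (x NOR x)) NOR (x NOR x)) NOR (((x NOR x) NOR (x NOR x)) NOR (x NOR x))) NOR ((((x NOR x) NOR (x NOR x)) NOR (x NOR x)) NOR (((x NOR x) NOR (x NOR x)) NOR (x NOR x)))))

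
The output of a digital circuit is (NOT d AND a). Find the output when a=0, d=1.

Substituting: (NOT 1 AND 0)
= 0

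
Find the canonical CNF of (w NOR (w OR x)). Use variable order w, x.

(w OR NOT x) AND (NOT w OR x) AND (NOT w OR NOT x)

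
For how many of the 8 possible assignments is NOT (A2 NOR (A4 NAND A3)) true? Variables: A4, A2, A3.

Satisfying assignments: (0,0,0), (0,0,1), (0,1,0), (0,1,1), (1,0,0), (1,1,0), (1,1,1)
Count: 7 out of 8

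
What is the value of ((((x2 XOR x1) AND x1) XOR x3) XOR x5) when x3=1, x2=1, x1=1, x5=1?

Substituting: ((((1 XOR 1) AND 1) XOR 1) XOR 1)
= 0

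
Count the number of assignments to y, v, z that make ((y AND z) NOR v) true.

Satisfying assignments: (0,0,0), (0,0,1), (1,0,0)
Count: 3 out of 8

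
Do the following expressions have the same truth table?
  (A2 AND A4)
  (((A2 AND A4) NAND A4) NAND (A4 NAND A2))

Yes, they are equivalent — the two output columns agree on all 4 assignments:
A2 | A4 | Expression 1 | Expression 2
-------------------------------------
0 | 0 | 0 | 0
0 | 1 | 0 | 0
1 | 0 | 0 | 0
1 | 1 | 1 | 1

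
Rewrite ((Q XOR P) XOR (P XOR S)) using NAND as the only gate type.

((((Q NAND (Q NAND P)) NAND (P NAND (Q NAND P))) NAND (((Q NAND (Q NAND P)) NAND (P NAND (Q NAND P))) NAND ((P NAND (P NAND S)) NAND (S NAND (P NAND S))))) NAND (((P NAND (P NAND S)) NAND (S NAND (P NAND S))) NAND (((Q NAND (Q NAND P)) NAND (P NAND (Q NAND P))) NAND ((P NAND (P NAND S)) NAND (S NAND (P NAND S))))))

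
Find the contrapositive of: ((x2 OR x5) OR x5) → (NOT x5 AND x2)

Contrapositive: NOT (NOT x5 AND x2) → NOT ((x2 OR x5) OR x5)
Note: A statement and its contrapositive are logically equivalent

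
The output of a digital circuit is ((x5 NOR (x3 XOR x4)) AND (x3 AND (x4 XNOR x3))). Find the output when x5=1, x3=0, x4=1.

Substituting: ((1 NOR (0 XOR 1)) AND (0 AND (1 XNOR 0)))
= 0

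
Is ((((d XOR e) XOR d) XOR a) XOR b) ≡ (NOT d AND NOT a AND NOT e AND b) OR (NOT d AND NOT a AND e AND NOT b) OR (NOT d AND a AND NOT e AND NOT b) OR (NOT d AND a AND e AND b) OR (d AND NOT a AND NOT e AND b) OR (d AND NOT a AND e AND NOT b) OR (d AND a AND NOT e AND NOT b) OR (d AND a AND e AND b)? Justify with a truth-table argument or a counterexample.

Yes, they are equivalent — the two output columns agree on all 16 assignments:
d | a | e | b | Expression 1 | Expression 2
-------------------------------------------
0 | 0 | 0 | 0 | 0 | 0
0 | 0 | 0 | 1 | 1 | 1
0 | 0 | 1 | 0 | 1 | 1
0 | 0 | 1 | 1 | 0 | 0
0 | 1 | 0 | 0 | 1 | 1
0 | 1 | 0 | 1 | 0 | 0
0 | 1 | 1 | 0 | 0 | 0
0 | 1 | 1 | 1 | 1 | 1
1 | 0 | 0 | 0 | 0 | 0
1 | 0 | 0 | 1 | 1 | 1
1 | 0 | 1 | 0 | 1 | 1
1 | 0 | 1 | 1 | 0 | 0
1 | 1 | 0 | 0 | 1 | 1
1 | 1 | 0 | 1 | 0 | 0
1 | 1 | 1 | 0 | 0 | 0
1 | 1 | 1 | 1 | 1 | 1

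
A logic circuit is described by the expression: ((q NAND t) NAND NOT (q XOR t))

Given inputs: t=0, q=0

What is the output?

Substituting: ((0 NAND 0) NAND NOT (0 XOR 0))
= 0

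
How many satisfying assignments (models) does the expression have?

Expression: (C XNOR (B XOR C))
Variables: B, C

Satisfying assignments: (0,0), (0,1)
Count: 2 out of 4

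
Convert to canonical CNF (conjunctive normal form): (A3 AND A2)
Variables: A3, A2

(A3 OR A2) AND (A3 OR NOT A2) AND (NOT A3 OR A2)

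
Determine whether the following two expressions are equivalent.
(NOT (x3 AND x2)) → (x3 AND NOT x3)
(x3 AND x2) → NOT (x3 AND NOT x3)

No, Inverse is not equivalent to original (counterexample: x2=0, x3=0)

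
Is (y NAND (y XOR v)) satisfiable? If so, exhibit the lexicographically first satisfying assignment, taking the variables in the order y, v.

y=0, v=0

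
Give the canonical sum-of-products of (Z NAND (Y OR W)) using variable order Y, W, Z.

Σm(0, 1, 2, 4, 6) = (NOT Y AND NOT W AND NOT Z) OR (NOT Y AND NOT W AND Z) OR (NOT Y AND W AND NOT Z) OR (Y AND NOT W AND NOT Z) OR (Y AND W AND NOT Z)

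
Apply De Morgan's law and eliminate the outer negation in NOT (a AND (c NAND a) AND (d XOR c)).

NOT a OR NOT (c NAND a) OR NOT (d XOR c)
De Morgan's: NOT(AND of terms) = OR of negations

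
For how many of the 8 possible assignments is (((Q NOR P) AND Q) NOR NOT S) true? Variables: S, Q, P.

Satisfying assignments: (1,0,0), (1,0,1), (1,1,0), (1,1,1)
Count: 4 out of 8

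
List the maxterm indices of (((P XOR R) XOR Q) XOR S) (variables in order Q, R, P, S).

ΠM(0, 3, 5, 6, 9, 10, 12, 15) = (Q OR R OR P OR S) AND (Q OR R OR NOT P OR NOT S) AND (Q OR NOT R OR P OR NOT S) AND (Q OR NOT R OR NOT P OR S) AND (NOT Q OR R OR P OR NOT S) AND (NOT Q OR R OR NOT P OR S) AND (NOT Q OR NOT R OR P OR S) AND (NOT Q OR NOT R OR NOT P OR NOT S)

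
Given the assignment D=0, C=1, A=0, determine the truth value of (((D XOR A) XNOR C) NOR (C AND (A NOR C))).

Substituting: (((0 XOR 0) XNOR 1) NOR (1 AND (0 NOR 1)))
= 1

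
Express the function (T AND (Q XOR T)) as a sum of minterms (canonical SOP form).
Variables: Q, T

Σm(1) = (NOT Q AND T)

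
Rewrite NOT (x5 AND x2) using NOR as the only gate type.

(((x5 NOR x5) NOR (x2 NOR x2)) NOR ((x5 NOR x5) NOR (x2 NOR x2)))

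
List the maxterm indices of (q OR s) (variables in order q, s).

ΠM(0) = (q OR s)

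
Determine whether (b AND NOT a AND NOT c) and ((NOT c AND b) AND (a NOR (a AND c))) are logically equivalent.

Yes, they are equivalent — the two output columns agree on all 8 assignments:
b | a | c | Expression 1 | Expression 2
---------------------------------------
0 | 0 | 0 | 0 | 0
0 | 0 | 1 | 0 | 0
0 | 1 | 0 | 0 | 0
0 | 1 | 1 | 0 | 0
1 | 0 | 0 | 1 | 1
1 | 0 | 1 | 0 | 0
1 | 1 | 0 | 0 | 0
1 | 1 | 1 | 0 | 0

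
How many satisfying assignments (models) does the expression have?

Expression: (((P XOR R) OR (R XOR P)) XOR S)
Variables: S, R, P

Satisfying assignments: (0,0,1), (0,1,0), (1,0,0), (1,1,1)
Count: 4 out of 8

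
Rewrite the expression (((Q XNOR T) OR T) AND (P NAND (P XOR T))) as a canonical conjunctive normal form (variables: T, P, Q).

(T OR P OR NOT Q) AND (T OR NOT P OR Q) AND (T OR NOT P OR NOT Q)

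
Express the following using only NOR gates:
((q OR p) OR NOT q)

((((q NOR p) NOR (q NOR p)) NOR (q NOR q)) NOR (((q NOR p) NOR (q NOR p)) NOR (q NOR q)))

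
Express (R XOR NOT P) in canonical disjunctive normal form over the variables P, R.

(NOT P AND NOT R) OR (P AND R)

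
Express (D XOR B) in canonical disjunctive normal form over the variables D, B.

(NOT D AND B) OR (D AND NOT B)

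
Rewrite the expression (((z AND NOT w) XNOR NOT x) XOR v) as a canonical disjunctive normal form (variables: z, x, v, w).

(NOT z AND NOT x AND v AND NOT w) OR (NOT z AND NOT x AND v AND w) OR (NOT z AND x AND NOT v AND NOT w) OR (NOT z AND x AND NOT v AND w) OR (z AND NOT x AND NOT v AND NOT w) OR (z AND NOT x AND v AND w) OR (z AND x AND NOT v AND w) OR (z AND x AND v AND NOT w)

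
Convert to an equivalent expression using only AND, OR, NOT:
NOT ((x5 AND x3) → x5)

(x5 AND x3) AND NOT x5
(Negated implication: NOT(A → B) = A AND NOT B)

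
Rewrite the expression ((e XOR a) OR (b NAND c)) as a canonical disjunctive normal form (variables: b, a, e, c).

(NOT b AND NOT a AND NOT e AND NOT c) OR (NOT b AND NOT a AND NOT e AND c) OR (NOT b AND NOT a AND e AND NOT c) OR (NOT b AND NOT a AND e AND c) OR (NOT b AND a AND NOT e AND NOT c) OR (NOT b AND a AND NOT e AND c) OR (NOT b AND a AND e AND NOT c) OR (NOT b AND a AND e AND c) OR (b AND NOT a AND NOT e AND NOT c) OR (b AND NOT a AND e AND NOT c) OR (b AND NOT a AND e AND c) OR (b AND a AND NOT e AND NOT c) OR (b AND a AND NOT e AND c) OR (b AND a AND e AND NOT c)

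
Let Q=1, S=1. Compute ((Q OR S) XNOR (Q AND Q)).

Substituting: ((1 OR 1) XNOR (1 AND 1))
= 1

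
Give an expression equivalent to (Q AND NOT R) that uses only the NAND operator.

((Q NAND (R NAND R)) NAND (Q NAND (R NAND R)))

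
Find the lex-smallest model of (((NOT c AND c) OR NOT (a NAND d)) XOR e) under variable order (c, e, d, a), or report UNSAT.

c=0, e=0, d=1, a=1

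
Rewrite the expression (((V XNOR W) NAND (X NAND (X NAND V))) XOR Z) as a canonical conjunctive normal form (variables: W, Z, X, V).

(W OR Z OR X OR V) AND (W OR NOT Z OR X OR NOT V) AND (W OR NOT Z OR NOT X OR V) AND (W OR NOT Z OR NOT X OR NOT V) AND (NOT W OR Z OR X OR NOT V) AND (NOT W OR Z OR NOT X OR NOT V) AND (NOT W OR NOT Z OR X OR V) AND (NOT W OR NOT Z OR NOT X OR V)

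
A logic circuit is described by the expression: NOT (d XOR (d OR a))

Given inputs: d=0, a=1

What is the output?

Substituting: NOT (0 XOR (0 OR 1))
= 0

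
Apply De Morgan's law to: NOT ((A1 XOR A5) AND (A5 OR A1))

NOT (A1 XOR A5) OR NOT (A5 OR A1)
De Morgan's: NOT(AND of terms) = OR of negations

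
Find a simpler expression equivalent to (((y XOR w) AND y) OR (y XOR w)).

By absorption (E OR (E AND v) = E):
= (y XOR w)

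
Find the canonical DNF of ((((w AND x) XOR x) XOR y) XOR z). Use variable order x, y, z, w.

(NOT x AND NOT y AND z AND NOT w) OR (NOT x AND NOT y AND z AND w) OR (NOT x AND y AND NOT z AND NOT w) OR (NOT x AND y AND NOT z AND w) OR (x AND NOT y AND NOT z AND NOT w) OR (x AND NOT y AND z AND w) OR (x AND y AND NOT z AND w) OR (x AND y AND z AND NOT w)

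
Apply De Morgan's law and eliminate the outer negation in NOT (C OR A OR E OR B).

NOT C AND NOT A AND NOT E AND NOT B
De Morgan's: NOT(OR of terms) = AND of negations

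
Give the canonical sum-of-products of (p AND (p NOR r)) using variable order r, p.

Σm() = FALSE (no minterms)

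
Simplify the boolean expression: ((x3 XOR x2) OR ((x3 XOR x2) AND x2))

By absorption (E OR (E AND v) = E):
= (x3 XOR x2)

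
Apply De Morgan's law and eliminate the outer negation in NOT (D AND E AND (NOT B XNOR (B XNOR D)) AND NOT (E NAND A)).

NOT D OR NOT E OR NOT (NOT B XNOR (B XNOR D)) OR (E NAND A)
De Morgan's: NOT(AND of terms) = OR of negations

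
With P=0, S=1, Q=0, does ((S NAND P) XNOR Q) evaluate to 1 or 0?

Substituting: ((1 NAND 0) XNOR 0)
= 0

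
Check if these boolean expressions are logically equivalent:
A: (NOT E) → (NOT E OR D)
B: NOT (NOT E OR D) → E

Yes, Contrapositive is always equivalent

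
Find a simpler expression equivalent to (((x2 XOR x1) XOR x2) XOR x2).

By XOR self-cancellation ((E XOR v) XOR v = E):
= (x2 XOR x1)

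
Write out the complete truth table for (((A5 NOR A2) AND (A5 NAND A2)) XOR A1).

A1 | A2 | A5 | Output
---------------------
0 | 0 | 0 | 1
0 | 0 | 1 | 0
0 | 1 | 0 | 0
0 | 1 | 1 | 0
1 | 0 | 0 | 0
1 | 0 | 1 | 1
1 | 1 | 0 | 1
1 | 1 | 1 | 1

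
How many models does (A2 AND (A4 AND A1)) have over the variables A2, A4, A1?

Satisfying assignments: (1,1,1)
Count: 1 out of 8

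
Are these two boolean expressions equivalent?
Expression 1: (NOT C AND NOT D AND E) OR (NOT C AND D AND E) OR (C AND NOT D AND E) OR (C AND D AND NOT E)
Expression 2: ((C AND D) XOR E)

Yes, they are equivalent — the two output columns agree on all 8 assignments:
C | D | E | Expression 1 | Expression 2
---------------------------------------
0 | 0 | 0 | 0 | 0
0 | 0 | 1 | 1 | 1
0 | 1 | 0 | 0 | 0
0 | 1 | 1 | 1 | 1
1 | 0 | 0 | 0 | 0
1 | 0 | 1 | 1 | 1
1 | 1 | 0 | 1 | 1
1 | 1 | 1 | 0 | 0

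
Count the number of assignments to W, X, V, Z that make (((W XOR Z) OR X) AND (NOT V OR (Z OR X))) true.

Satisfying assignments: (0,0,0,1), (0,0,1,1), (0,1,0,0), (0,1,0,1), (0,1,1,0), (0,1,1,1), (1,0,0,0), (1,1,0,0), (1,1,0,1), (1,1,1,0), (1,1,1,1)
Count: 11 out of 16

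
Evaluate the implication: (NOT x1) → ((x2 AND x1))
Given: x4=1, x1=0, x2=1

Antecedent (NOT x1) = 1; consequent ((x2 AND x1)) = 0.
1 → 0 = 0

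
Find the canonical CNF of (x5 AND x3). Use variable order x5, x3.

(x5 OR x3) AND (x5 OR NOT x3) AND (NOT x5 OR x3)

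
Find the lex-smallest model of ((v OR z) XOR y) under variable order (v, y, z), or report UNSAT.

v=0, y=0, z=1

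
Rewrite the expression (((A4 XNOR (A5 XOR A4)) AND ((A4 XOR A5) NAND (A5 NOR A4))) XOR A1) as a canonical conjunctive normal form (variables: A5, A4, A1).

(A5 OR A4 OR NOT A1) AND (A5 OR NOT A4 OR NOT A1) AND (NOT A5 OR A4 OR A1) AND (NOT A5 OR NOT A4 OR A1)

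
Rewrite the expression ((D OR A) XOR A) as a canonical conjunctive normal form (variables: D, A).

(D OR A) AND (D OR NOT A) AND (NOT D OR NOT A)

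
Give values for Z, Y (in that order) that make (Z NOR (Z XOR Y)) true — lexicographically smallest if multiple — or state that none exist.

Z=0, Y=0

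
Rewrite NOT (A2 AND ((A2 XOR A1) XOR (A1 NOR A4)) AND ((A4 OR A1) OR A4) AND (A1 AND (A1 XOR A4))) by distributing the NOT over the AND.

NOT A2 OR NOT ((A2 XOR A1) XOR (A1 NOR A4)) OR NOT ((A4 OR A1) OR A4) OR NOT (A1 AND (A1 XOR A4))
De Morgan's: NOT(AND of terms) = OR of negations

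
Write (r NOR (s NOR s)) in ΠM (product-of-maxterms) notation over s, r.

ΠM(0, 1, 3) = (s OR r) AND (s OR NOT r) AND (NOT s OR NOT r)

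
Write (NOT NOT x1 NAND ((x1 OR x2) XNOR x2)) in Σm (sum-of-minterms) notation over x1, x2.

Σm(0, 1, 2) = (NOT x1 AND NOT x2) OR (NOT x1 AND x2) OR (x1 AND NOT x2)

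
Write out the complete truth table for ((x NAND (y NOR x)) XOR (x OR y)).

y | x | Output
--------------
0 | 0 | 1
0 | 1 | 0
1 | 0 | 0
1 | 1 | 0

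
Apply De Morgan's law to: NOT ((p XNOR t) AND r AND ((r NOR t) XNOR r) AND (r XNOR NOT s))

NOT (p XNOR t) OR NOT r OR NOT ((r NOR t) XNOR r) OR NOT (r XNOR NOT s)
De Morgan's: NOT(AND of terms) = OR of negations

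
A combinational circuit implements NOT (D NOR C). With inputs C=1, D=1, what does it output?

Substituting: NOT (1 NOR 1)
= 1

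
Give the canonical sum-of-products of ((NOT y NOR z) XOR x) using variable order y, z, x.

Σm(1, 3, 4, 7) = (NOT y AND NOT z AND x) OR (NOT y AND z AND x) OR (y AND NOT z AND NOT x) OR (y AND z AND x)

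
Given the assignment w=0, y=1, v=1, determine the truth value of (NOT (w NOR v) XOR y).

Substituting: (NOT (0 NOR 1) XOR 1)
= 0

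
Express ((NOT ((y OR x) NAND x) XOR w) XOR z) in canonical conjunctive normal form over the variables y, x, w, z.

(y OR x OR w OR z) AND (y OR x OR NOT w OR NOT z) AND (y OR NOT x OR w OR NOT z) AND (y OR NOT x OR NOT w OR z) AND (NOT y OR x OR w OR z) AND (NOT y OR x OR NOT w OR NOT z) AND (NOT y OR NOT x OR w OR NOT z) AND (NOT y OR NOT x OR NOT w OR z)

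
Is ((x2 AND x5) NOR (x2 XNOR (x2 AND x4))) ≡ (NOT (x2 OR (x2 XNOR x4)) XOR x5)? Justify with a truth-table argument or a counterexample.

No. Counterexample: with x2=0, x4=0, x5=1, Expression 1 = 0 but Expression 2 = 1.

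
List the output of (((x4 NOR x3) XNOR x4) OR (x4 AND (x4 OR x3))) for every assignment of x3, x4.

x3 | x4 | Output
----------------
0 | 0 | 0
0 | 1 | 1
1 | 0 | 1
1 | 1 | 1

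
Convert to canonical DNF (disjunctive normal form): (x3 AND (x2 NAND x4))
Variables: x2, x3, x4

(NOT x2 AND x3 AND NOT x4) OR (NOT x2 AND x3 AND x4) OR (x2 AND x3 AND NOT x4)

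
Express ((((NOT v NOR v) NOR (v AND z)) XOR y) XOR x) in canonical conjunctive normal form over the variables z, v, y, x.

(z OR v OR y OR NOT x) AND (z OR v OR NOT y OR x) AND (z OR NOT v OR y OR NOT x) AND (z OR NOT v OR NOT y OR x) AND (NOT z OR v OR y OR NOT x) AND (NOT z OR v OR NOT y OR x) AND (NOT z OR NOT v OR y OR x) AND (NOT z OR NOT v OR NOT y OR NOT x)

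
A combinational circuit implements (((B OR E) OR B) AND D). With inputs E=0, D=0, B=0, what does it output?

Substituting: (((0 OR 0) OR 0) AND 0)
= 0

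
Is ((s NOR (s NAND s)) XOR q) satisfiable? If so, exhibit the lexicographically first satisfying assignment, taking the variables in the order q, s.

q=1, s=0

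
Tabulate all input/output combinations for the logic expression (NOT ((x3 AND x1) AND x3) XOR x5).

x5 | x3 | x1 | Output
---------------------
0 | 0 | 0 | 1
0 | 0 | 1 | 1
0 | 1 | 0 | 1
0 | 1 | 1 | 0
1 | 0 | 0 | 0
1 | 0 | 1 | 0
1 | 1 | 0 | 0
1 | 1 | 1 | 1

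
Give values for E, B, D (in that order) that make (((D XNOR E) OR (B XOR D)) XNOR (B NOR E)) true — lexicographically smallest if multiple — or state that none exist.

E=0, B=0, D=0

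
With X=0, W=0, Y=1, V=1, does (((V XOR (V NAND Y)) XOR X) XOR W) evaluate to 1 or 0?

Substituting: (((1 XOR (1 NAND 1)) XOR 0) XOR 0)
= 1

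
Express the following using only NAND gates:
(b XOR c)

((b NAND (b NAND c)) NAND (c NAND (b NAND c)))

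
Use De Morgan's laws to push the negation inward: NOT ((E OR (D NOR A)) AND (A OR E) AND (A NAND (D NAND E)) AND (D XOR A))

NOT (E OR (D NOR A)) OR NOT (A OR E) OR NOT (A NAND (D NAND E)) OR NOT (D XOR A)
De Morgan's: NOT(AND of terms) = OR of negations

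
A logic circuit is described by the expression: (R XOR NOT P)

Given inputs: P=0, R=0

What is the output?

Substituting: (0 XOR NOT 0)
= 1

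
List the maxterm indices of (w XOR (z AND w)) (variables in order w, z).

ΠM(0, 1, 3) = (w OR z) AND (w OR NOT z) AND (NOT w OR NOT z)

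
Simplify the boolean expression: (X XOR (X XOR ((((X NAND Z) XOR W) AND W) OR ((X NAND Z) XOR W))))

By XOR self-cancellation ((E XOR v) XOR v = E) then absorption (E OR (E AND v) = E):
= ((X NAND Z) XOR W)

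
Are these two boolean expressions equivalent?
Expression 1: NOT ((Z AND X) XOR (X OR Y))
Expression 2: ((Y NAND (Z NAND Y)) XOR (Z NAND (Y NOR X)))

No. Counterexample: with Z=0, Y=0, X=0, Expression 1 = 1 but Expression 2 = 0.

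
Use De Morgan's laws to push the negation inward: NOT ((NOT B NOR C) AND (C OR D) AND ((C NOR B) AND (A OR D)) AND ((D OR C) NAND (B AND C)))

NOT (NOT B NOR C) OR NOT (C OR D) OR NOT ((C NOR B) AND (A OR D)) OR NOT ((D OR C) NAND (B AND C))
De Morgan's: NOT(AND of terms) = OR of negations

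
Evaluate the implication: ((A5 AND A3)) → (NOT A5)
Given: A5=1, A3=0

Antecedent ((A5 AND A3)) = 0; consequent (NOT A5) = 0.
0 → 0 = 1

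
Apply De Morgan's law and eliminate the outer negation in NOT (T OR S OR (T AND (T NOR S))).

NOT T AND NOT S AND NOT (T AND (T NOR S))
De Morgan's: NOT(OR of terms) = AND of negations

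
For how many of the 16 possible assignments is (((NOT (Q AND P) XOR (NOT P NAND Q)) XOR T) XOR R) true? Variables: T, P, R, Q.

Satisfying assignments: (0,0,0,1), (0,0,1,0), (0,1,0,1), (0,1,1,0), (1,0,0,0), (1,0,1,1), (1,1,0,0), (1,1,1,1)
Count: 8 out of 16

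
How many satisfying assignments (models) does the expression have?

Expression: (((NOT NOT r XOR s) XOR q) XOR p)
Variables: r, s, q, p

Satisfying assignments: (0,0,0,1), (0,0,1,0), (0,1,0,0), (0,1,1,1), (1,0,0,0), (1,0,1,1), (1,1,0,1), (1,1,1,0)
Count: 8 out of 16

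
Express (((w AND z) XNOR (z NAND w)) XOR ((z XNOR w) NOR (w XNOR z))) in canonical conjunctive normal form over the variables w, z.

(w OR z) AND (NOT w OR NOT z)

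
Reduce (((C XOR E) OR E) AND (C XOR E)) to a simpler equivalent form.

By absorption (E AND (E OR v) = E):
= (C XOR E)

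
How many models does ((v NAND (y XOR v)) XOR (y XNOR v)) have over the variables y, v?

Satisfying assignments: (1,0)
Count: 1 out of 4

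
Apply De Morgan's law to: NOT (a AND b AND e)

NOT a OR NOT b OR NOT e
De Morgan's: NOT(AND of terms) = OR of negations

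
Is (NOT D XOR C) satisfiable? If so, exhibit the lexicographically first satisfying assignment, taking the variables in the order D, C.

D=0, C=0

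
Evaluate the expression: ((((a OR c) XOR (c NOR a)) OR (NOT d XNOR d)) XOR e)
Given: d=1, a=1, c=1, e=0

Substituting: ((((1 OR 1) XOR (1 NOR 1)) OR (NOT 1 XNOR 1)) XOR 0)
= 1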